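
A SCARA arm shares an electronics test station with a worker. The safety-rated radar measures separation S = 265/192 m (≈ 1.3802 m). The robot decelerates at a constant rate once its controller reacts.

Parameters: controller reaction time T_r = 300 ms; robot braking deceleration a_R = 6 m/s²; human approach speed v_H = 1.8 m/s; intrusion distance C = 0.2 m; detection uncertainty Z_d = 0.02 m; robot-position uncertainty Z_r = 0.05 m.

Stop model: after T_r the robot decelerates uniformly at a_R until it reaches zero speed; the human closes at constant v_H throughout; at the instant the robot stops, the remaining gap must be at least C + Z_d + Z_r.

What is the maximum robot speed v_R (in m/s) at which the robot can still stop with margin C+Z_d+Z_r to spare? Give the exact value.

quadratic (1/12)·v² + (3/5)·v + (-2737/4800) = 0
  disc = (3/5)² − 4·(1/12)·(-2737/4800) = 7921/14400 ; √disc = 89/120
  v_R = (−(3/5) + 89/120) / (2·(1/12)) = 17/20 m/s
check:
T_s = v_R/a_R = (17/20)/6 = 0.1417 s
robot in T_r: 0.8500·0.3000 = 0.2550 m
robot covers 0.8500·0.1417 − ½·6.0000·0.1417² = 0.0602 m while stopping
person approaches 1.8000·(0.3000+0.1417) = 0.7950 m
margins: 0.2000+0.0200+0.0500 = 0.2700 m
sum ≈ 0.2550+0.0602+0.7950+0.2700 ≈ 1.3802 m = S ✓

v_R_max = 17/20 m/s = 0.8500 m/s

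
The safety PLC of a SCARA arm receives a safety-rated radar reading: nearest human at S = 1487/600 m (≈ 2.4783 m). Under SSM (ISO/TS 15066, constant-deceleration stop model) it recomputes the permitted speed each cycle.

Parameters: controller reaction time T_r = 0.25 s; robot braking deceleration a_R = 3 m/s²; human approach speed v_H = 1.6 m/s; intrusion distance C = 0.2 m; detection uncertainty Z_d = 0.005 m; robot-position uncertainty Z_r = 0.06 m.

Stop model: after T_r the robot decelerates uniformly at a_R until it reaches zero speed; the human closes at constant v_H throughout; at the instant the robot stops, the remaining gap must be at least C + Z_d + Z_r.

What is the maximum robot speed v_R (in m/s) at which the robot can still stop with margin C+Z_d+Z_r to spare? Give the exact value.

collect terms ⇒ (1/6)·v_R² + (47/60)·v_R + (-136/75) = 0
  disc = (47/60)² − 4·(1/6)·(-136/75) = 729/400 ; √disc = 27/20
  v_R = (−(47/60) + 27/20) / (2·(1/6)) = 17/10 m/s
check:
T_s = v_R/a_R = (17/10)/3 = 0.5667 s
robot in T_r: 1.7000·0.2500 = 0.4250 m
robot covers 1.7000·0.5667 − ½·3.0000·0.5667² = 0.4817 m while stopping
human closes 1.6000·0.8167 = 1.3067 m
C+Z_d+Z_r = 0.2000+0.0050+0.0600 = 0.2650 m
sum ≈ 0.4250+0.4817+1.3067+0.2650 ≈ 2.4783 m = S ✓

v_R_max = 17/10 m/s = 1.7000 m/s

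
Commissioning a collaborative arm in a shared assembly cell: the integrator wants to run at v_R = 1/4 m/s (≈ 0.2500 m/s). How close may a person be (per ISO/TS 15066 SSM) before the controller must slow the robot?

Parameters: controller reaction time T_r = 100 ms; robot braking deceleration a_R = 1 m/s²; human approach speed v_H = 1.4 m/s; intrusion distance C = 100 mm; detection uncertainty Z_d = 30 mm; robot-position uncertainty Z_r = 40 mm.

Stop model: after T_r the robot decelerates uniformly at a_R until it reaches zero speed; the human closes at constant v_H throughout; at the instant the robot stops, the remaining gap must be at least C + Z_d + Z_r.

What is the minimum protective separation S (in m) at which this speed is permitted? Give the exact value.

braking lasts T_s = (1/4)/1 = 0.2500 s
reaction-phase robot travel = 0.2500·0.1000 = 0.0250 m
robot covers 0.2500·0.2500 − ½·1.0000·0.2500² = 0.0312 m while stopping
human closes 1.4000·0.3500 = 0.4900 m
margins: 0.1000+0.0300+0.0400 = 0.1700 m
S_min ≈ 0.0250+0.0312+0.4900+0.1700  ⇒  S_min = 573/800 m

S_min = 573/800 m = 0.7163 m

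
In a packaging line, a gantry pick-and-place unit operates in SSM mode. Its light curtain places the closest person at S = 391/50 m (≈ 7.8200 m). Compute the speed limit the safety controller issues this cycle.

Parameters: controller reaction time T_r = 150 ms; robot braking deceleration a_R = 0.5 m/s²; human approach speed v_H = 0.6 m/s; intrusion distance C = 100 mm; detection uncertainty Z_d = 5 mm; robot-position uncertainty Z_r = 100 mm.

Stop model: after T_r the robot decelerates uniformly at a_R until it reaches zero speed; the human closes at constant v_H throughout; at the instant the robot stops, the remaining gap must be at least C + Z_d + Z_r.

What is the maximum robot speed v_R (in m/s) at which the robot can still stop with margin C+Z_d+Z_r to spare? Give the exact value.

v_R_max = 43/20 m/s = 2.1500 m/s

at the boundary: (1)·v² + (27/20)·v + (-301/40) = 0
  disc = (27/20)² − 4·(1)·(-301/40) = 12769/400 ; √disc = 113/20
  v_R = (−(27/20) + 113/20) / (2·(1)) = 43/20 m/s
check:
braking lasts T_s = (43/20)/(1/2) = 4.3000 s
reaction-phase robot travel = 2.1500·0.1500 = 0.3225 m
robot covers 2.1500·4.3000 − ½·0.5000·4.3000² = 4.6225 m while stopping
human over T_r+T_s: 0.6000·(0.1500+4.3000) = 2.6700 m
residual clearance needed = 0.1000+0.0050+0.1000 = 0.2050 m
sum ≈ 0.3225+4.6225+2.6700+0.2050 ≈ 7.8200 m = S ✓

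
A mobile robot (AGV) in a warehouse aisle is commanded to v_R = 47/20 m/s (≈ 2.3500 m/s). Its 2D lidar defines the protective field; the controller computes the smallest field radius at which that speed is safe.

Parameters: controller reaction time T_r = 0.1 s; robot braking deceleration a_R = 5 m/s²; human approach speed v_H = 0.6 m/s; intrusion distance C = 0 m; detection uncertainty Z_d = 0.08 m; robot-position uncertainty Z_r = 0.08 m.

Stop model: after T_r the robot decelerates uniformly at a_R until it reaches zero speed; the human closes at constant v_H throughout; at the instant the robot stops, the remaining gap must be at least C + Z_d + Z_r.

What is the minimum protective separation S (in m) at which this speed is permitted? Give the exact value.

S_min = 5157/4000 m = 1.2893 m

braking lasts T_s = (47/20)/5 = 0.4700 s
reaction-phase robot travel = 2.3500·0.1000 = 0.2350 m
robot covers 2.3500·0.4700 − ½·5.0000·0.4700² = 0.5523 m while stopping
human closes 0.6000·0.5700 = 0.3420 m
C+Z_d+Z_r = 0.0000+0.0800+0.0800 = 0.1600 m
S_min ≈ 0.2350+0.5523+0.3420+0.1600  ⇒  S_min = 5157/4000 m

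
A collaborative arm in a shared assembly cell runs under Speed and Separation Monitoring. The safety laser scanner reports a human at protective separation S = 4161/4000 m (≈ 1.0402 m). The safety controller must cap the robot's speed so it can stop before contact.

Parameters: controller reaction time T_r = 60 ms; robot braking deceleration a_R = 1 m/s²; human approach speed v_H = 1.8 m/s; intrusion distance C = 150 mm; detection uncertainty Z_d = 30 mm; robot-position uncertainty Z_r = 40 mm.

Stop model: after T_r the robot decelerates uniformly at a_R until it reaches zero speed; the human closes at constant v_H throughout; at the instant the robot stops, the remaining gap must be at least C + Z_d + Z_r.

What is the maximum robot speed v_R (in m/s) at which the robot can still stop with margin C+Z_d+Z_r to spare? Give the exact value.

v_R_max = 7/20 m/s = 0.3500 m/s

at the boundary: (1/2)·v² + (93/50)·v + (-2849/4000) = 0
  disc = (93/50)² − 4·(1/2)·(-2849/4000) = 48841/10000 ; √disc = 221/100
  v_R = (−(93/50) + 221/100) / (2·(1/2)) = 7/20 m/s
check:
braking lasts T_s = (7/20)/1 = 0.3500 s
robot covers v_R·T_r = 0.3500·0.0600 = 0.0210 m before braking
braking distance = 0.3500²/(2·1.0000) = 0.0612 m
human over T_r+T_s: 1.8000·(0.0600+0.3500) = 0.7380 m
margins: 0.1500+0.0300+0.0400 = 0.2200 m
sum ≈ 0.0210+0.0612+0.7380+0.2200 ≈ 1.0402 m = S ✓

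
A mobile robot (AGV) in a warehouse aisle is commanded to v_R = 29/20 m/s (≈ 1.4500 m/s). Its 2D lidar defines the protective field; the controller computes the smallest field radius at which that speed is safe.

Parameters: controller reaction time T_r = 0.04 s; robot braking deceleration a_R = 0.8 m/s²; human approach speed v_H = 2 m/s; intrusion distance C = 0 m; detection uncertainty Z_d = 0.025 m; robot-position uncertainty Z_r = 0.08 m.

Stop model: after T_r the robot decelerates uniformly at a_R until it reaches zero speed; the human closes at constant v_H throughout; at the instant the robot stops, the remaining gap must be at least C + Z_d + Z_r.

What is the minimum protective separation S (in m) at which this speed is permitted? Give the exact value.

S_min = 82913/16000 m = 5.1821 m

T_s = v_R/a_R = (29/20)/(4/5) = 1.8125 s
robot covers v_R·T_r = 1.4500·0.0400 = 0.0580 m before braking
robot covers 1.4500·1.8125 − ½·0.8000·1.8125² = 1.3141 m while stopping
human closes 2.0000·1.8525 = 3.7050 m
margins: 0.0000+0.0250+0.0800 = 0.1050 m
S_min ≈ 0.0580+1.3141+3.7050+0.1050  ⇒  S_min = 82913/16000 m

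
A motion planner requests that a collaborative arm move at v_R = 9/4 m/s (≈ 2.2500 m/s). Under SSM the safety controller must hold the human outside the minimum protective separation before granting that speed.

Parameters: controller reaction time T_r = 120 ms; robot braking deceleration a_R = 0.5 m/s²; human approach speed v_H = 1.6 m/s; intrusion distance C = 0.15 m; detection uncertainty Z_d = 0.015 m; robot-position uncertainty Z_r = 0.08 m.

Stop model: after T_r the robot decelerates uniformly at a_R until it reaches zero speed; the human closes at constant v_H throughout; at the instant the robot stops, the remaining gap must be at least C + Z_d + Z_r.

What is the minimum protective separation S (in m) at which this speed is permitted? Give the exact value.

S_min = 25939/2000 m = 12.9695 m

stop time T_s = (9/4)/(1/2) = 4.5000 s
reaction-phase robot travel = 2.2500·0.1200 = 0.2700 m
braking distance = 2.2500²/(2·0.5000) = 5.0625 m
person approaches 1.6000·(0.1200+4.5000) = 7.3920 m
margins: 0.1500+0.0150+0.0800 = 0.2450 m
S_min ≈ 0.2700+5.0625+7.3920+0.2450  ⇒  S_min = 25939/2000 m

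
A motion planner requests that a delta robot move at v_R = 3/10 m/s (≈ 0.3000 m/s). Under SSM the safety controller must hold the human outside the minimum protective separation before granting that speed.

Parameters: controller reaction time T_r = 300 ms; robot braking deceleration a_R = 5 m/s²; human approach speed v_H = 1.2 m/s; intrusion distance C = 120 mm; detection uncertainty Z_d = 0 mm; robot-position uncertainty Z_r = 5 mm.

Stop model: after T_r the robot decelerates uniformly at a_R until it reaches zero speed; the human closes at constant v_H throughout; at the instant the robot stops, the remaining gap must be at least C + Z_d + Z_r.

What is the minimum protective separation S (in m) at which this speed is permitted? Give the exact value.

braking lasts T_s = (3/10)/5 = 0.0600 s
robot covers v_R·T_r = 0.3000·0.3000 = 0.0900 m before braking
robot under decel: 0.3000²/(2·5.0000) = 0.0090 m
human over T_r+T_s: 1.2000·(0.3000+0.0600) = 0.4320 m
C+Z_d+Z_r = 0.1200+0.0000+0.0050 = 0.1250 m
S_min ≈ 0.0900+0.0090+0.4320+0.1250  ⇒  S_min = 82/125 m

S_min = 82/125 m = 0.6560 m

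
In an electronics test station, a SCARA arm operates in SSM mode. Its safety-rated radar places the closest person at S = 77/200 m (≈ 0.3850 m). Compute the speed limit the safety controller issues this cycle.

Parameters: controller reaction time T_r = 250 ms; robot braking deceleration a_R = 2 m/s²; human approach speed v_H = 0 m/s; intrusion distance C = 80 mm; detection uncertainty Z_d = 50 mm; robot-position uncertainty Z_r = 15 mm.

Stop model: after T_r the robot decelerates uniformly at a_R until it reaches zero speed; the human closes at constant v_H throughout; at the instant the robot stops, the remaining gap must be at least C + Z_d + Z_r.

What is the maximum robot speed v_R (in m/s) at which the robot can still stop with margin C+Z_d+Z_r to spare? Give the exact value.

at the boundary: (1/4)·v² + (1/4)·v + (-6/25) = 0
  disc = (1/4)² − 4·(1/4)·(-6/25) = 121/400 ; √disc = 11/20
  v_R = (−(1/4) + 11/20) / (2·(1/4)) = 3/5 m/s
check:
braking lasts T_s = (3/5)/2 = 0.3000 s
reaction-phase robot travel = 0.6000·0.2500 = 0.1500 m
robot covers 0.6000·0.3000 − ½·2.0000·0.3000² = 0.0900 m while stopping
human over T_r+T_s: 0.0000·(0.2500+0.3000) = 0.0000 m
C+Z_d+Z_r = 0.0800+0.0500+0.0150 = 0.1450 m
sum ≈ 0.1500+0.0900+0.0000+0.1450 ≈ 0.3850 m = S ✓

v_R_max = 3/5 m/s = 0.6000 m/s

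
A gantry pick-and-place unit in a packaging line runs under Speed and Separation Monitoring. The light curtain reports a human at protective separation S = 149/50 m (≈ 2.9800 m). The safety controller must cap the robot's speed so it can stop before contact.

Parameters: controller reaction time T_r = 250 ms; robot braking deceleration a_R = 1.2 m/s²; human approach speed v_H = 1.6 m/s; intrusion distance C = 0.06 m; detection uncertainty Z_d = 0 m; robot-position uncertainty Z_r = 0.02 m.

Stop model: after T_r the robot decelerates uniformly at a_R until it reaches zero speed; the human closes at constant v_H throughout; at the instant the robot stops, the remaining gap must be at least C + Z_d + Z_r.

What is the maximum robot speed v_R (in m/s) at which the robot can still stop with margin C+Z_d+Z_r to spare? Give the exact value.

v_R_max = 6/5 m/s = 1.2000 m/s

collect terms ⇒ (5/12)·v_R² + (19/12)·v_R + (-5/2) = 0
  disc = (19/12)² − 4·(5/12)·(-5/2) = 961/144 ; √disc = 31/12
  v_R = (−(19/12) + 31/12) / (2·(5/12)) = 6/5 m/s
check:
T_s = v_R/a_R = (6/5)/(6/5) = 1.0000 s
robot in T_r: 1.2000·0.2500 = 0.3000 m
robot under decel: 1.2000²/(2·1.2000) = 0.6000 m
human closes 1.6000·1.2500 = 2.0000 m
margins: 0.0600+0.0000+0.0200 = 0.0800 m
sum ≈ 0.3000+0.6000+2.0000+0.0800 ≈ 2.9800 m = S ✓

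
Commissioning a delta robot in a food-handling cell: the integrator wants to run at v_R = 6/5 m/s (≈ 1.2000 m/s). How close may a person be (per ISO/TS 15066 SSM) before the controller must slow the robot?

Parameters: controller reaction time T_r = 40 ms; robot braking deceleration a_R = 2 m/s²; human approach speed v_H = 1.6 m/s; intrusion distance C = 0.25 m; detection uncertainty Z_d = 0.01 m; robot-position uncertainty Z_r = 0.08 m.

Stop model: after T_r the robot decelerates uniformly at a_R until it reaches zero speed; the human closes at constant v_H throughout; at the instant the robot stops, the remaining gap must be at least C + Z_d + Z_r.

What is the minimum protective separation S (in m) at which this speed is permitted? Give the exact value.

T_s = v_R/a_R = (6/5)/2 = 0.6000 s
reaction-phase robot travel = 1.2000·0.0400 = 0.0480 m
robot under decel: 1.2000²/(2·2.0000) = 0.3600 m
human over T_r+T_s: 1.6000·(0.0400+0.6000) = 1.0240 m
margins: 0.2500+0.0100+0.0800 = 0.3400 m
S_min ≈ 0.0480+0.3600+1.0240+0.3400  ⇒  S_min = 443/250 m

S_min = 443/250 m = 1.7720 m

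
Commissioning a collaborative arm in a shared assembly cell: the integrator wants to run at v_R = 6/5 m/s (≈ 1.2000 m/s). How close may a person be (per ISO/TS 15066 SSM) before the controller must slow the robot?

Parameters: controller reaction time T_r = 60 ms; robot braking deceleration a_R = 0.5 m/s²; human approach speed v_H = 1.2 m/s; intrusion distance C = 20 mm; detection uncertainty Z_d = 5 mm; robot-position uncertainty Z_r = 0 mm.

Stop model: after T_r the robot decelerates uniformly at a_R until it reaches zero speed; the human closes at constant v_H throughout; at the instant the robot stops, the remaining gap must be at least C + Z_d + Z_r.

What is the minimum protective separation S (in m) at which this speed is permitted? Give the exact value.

T_s = v_R/a_R = (6/5)/(1/2) = 2.4000 s
reaction-phase robot travel = 1.2000·0.0600 = 0.0720 m
braking distance = 1.2000²/(2·0.5000) = 1.4400 m
human closes 1.2000·2.4600 = 2.9520 m
residual clearance needed = 0.0200+0.0050+0.0000 = 0.0250 m
S_min ≈ 0.0720+1.4400+2.9520+0.0250  ⇒  S_min = 4489/1000 m

S_min = 4489/1000 m = 4.4890 m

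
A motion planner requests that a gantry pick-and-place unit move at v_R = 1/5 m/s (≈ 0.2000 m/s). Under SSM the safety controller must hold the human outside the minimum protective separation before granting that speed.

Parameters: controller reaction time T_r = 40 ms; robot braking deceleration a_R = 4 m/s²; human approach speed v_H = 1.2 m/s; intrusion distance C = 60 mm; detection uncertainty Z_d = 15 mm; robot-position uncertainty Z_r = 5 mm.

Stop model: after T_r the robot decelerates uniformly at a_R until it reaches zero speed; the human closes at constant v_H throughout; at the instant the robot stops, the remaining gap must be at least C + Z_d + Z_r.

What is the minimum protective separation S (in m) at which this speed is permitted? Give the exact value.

S_min = 201/1000 m = 0.2010 m

stop time T_s = (1/5)/4 = 0.0500 s
robot covers v_R·T_r = 0.2000·0.0400 = 0.0080 m before braking
braking distance = 0.2000²/(2·4.0000) = 0.0050 m
human over T_r+T_s: 1.2000·(0.0400+0.0500) = 0.1080 m
C+Z_d+Z_r = 0.0600+0.0150+0.0050 = 0.0800 m
S_min ≈ 0.0080+0.0050+0.1080+0.0800  ⇒  S_min = 201/1000 m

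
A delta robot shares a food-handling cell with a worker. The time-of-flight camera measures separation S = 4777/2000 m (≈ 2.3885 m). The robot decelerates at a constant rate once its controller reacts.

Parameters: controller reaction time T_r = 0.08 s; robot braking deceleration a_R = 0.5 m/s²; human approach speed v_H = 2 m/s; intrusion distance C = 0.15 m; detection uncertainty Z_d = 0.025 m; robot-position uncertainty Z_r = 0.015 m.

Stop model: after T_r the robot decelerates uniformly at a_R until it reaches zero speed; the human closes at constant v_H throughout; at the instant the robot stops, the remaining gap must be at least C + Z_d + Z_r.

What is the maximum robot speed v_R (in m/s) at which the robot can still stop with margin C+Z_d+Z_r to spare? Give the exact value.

collect terms ⇒ (1)·v_R² + (102/25)·v_R + (-4077/2000) = 0
  disc = (102/25)² − 4·(1)·(-4077/2000) = 62001/2500 ; √disc = 249/50
  v_R = (−(102/25) + 249/50) / (2·(1)) = 9/20 m/s
check:
braking lasts T_s = (9/20)/(1/2) = 0.9000 s
reaction-phase robot travel = 0.4500·0.0800 = 0.0360 m
robot covers 0.4500·0.9000 − ½·0.5000·0.9000² = 0.2025 m while stopping
person approaches 2.0000·(0.0800+0.9000) = 1.9600 m
C+Z_d+Z_r = 0.1500+0.0250+0.0150 = 0.1900 m
sum ≈ 0.0360+0.2025+1.9600+0.1900 ≈ 2.3885 m = S ✓

v_R_max = 9/20 m/s = 0.4500 m/s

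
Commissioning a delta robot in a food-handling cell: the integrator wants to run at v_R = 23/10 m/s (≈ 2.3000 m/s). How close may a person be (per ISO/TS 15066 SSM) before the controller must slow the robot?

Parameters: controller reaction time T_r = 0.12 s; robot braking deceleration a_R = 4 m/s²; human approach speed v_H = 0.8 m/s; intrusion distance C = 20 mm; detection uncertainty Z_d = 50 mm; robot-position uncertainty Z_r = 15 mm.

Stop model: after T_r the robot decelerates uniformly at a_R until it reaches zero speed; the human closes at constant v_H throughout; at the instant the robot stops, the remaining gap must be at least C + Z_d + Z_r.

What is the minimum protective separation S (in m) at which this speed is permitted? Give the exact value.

braking lasts T_s = (23/10)/4 = 0.5750 s
reaction-phase robot travel = 2.3000·0.1200 = 0.2760 m
braking distance = 2.3000²/(2·4.0000) = 0.6613 m
human closes 0.8000·0.6950 = 0.5560 m
residual clearance needed = 0.0200+0.0500+0.0150 = 0.0850 m
S_min ≈ 0.2760+0.6613+0.5560+0.0850  ⇒  S_min = 6313/4000 m

S_min = 6313/4000 m = 1.5782 m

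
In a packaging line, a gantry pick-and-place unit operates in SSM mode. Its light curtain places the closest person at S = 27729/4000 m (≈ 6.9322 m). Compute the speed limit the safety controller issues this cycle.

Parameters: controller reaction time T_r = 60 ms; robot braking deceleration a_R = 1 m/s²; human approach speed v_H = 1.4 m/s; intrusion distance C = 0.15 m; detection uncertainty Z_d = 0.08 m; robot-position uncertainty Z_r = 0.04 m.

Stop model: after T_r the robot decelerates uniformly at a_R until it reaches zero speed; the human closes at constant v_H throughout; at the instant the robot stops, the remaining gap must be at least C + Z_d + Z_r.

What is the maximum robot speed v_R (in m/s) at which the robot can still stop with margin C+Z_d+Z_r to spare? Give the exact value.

collect terms ⇒ (1/2)·v_R² + (73/50)·v_R + (-26313/4000) = 0
  disc = (73/50)² − 4·(1/2)·(-26313/4000) = 152881/10000 ; √disc = 391/100
  v_R = (−(73/50) + 391/100) / (2·(1/2)) = 49/20 m/s
check:
braking lasts T_s = (49/20)/1 = 2.4500 s
robot in T_r: 2.4500·0.0600 = 0.1470 m
robot under decel: 2.4500²/(2·1.0000) = 3.0013 m
human over T_r+T_s: 1.4000·(0.0600+2.4500) = 3.5140 m
C+Z_d+Z_r = 0.1500+0.0800+0.0400 = 0.2700 m
sum ≈ 0.1470+3.0013+3.5140+0.2700 ≈ 6.9322 m = S ✓

v_R_max = 49/20 m/s = 2.4500 m/s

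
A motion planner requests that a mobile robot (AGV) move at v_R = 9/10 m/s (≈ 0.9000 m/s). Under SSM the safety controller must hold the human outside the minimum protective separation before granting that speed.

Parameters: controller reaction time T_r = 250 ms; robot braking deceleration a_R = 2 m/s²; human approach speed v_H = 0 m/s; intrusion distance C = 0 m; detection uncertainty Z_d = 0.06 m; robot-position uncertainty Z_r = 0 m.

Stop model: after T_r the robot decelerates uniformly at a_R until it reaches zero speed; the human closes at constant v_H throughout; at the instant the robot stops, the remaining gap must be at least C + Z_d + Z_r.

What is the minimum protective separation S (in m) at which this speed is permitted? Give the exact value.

S_min = 39/80 m = 0.4875 m

braking lasts T_s = (9/10)/2 = 0.4500 s
reaction-phase robot travel = 0.9000·0.2500 = 0.2250 m
robot under decel: 0.9000²/(2·2.0000) = 0.2025 m
human over T_r+T_s: 0.0000·(0.2500+0.4500) = 0.0000 m
C+Z_d+Z_r = 0.0000+0.0600+0.0000 = 0.0600 m
S_min ≈ 0.2250+0.2025+0.0000+0.0600  ⇒  S_min = 39/80 m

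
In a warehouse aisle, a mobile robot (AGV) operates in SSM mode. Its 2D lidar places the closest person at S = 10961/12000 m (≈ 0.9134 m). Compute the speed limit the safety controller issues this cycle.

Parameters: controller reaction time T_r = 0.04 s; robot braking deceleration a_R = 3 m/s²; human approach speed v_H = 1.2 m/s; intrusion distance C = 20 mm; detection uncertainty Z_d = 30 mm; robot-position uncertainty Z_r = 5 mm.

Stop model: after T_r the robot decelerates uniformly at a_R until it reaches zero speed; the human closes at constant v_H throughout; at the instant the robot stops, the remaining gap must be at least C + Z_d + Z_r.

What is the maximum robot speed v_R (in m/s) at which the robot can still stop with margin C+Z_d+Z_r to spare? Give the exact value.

collect terms ⇒ (1/6)·v_R² + (11/25)·v_R + (-389/480) = 0
  disc = (11/25)² − 4·(1/6)·(-389/480) = 66049/90000 ; √disc = 257/300
  v_R = (−(11/25) + 257/300) / (2·(1/6)) = 5/4 m/s
check:
T_s = v_R/a_R = (5/4)/3 = 0.4167 s
reaction-phase robot travel = 1.2500·0.0400 = 0.0500 m
robot covers 1.2500·0.4167 − ½·3.0000·0.4167² = 0.2604 m while stopping
human over T_r+T_s: 1.2000·(0.0400+0.4167) = 0.5480 m
residual clearance needed = 0.0200+0.0300+0.0050 = 0.0550 m
sum ≈ 0.0500+0.2604+0.5480+0.0550 ≈ 0.9134 m = S ✓

v_R_max = 5/4 m/s = 1.2500 m/s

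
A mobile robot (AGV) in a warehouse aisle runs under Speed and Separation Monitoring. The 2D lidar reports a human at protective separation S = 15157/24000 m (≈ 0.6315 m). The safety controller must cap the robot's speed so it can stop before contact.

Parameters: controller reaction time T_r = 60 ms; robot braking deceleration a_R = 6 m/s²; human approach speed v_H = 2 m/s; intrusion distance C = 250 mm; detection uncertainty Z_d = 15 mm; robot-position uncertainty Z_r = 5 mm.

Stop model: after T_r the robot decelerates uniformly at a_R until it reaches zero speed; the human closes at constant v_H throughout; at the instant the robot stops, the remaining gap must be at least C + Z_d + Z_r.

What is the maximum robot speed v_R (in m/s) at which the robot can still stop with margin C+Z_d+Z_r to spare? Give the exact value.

collect terms ⇒ (1/12)·v_R² + (59/150)·v_R + (-5797/24000) = 0
  disc = (59/150)² − 4·(1/12)·(-5797/24000) = 9409/40000 ; √disc = 97/200
  v_R = (−(59/150) + 97/200) / (2·(1/12)) = 11/20 m/s
check:
T_s = v_R/a_R = (11/20)/6 = 0.0917 s
reaction-phase robot travel = 0.5500·0.0600 = 0.0330 m
robot under decel: 0.5500²/(2·6.0000) = 0.0252 m
human closes 2.0000·0.1517 = 0.3033 m
residual clearance needed = 0.2500+0.0150+0.0050 = 0.2700 m
sum ≈ 0.0330+0.0252+0.3033+0.2700 ≈ 0.6315 m = S ✓

v_R_max = 11/20 m/s = 0.5500 m/s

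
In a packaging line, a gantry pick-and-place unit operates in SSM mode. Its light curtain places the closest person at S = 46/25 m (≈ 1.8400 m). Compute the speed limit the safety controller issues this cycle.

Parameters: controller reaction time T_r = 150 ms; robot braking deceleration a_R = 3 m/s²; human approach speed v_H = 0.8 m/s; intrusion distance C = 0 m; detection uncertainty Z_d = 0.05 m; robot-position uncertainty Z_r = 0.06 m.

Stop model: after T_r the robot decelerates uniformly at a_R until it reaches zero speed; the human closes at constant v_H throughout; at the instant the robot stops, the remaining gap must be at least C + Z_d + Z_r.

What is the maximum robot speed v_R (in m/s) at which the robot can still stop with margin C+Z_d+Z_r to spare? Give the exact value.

quadratic (1/6)·v² + (5/12)·v + (-161/100) = 0
  disc = (5/12)² − 4·(1/6)·(-161/100) = 4489/3600 ; √disc = 67/60
  v_R = (−(5/12) + 67/60) / (2·(1/6)) = 21/10 m/s
check:
stop time T_s = (21/10)/3 = 0.7000 s
robot in T_r: 2.1000·0.1500 = 0.3150 m
robot covers 2.1000·0.7000 − ½·3.0000·0.7000² = 0.7350 m while stopping
human over T_r+T_s: 0.8000·(0.1500+0.7000) = 0.6800 m
margins: 0.0000+0.0500+0.0600 = 0.1100 m
sum ≈ 0.3150+0.7350+0.6800+0.1100 ≈ 1.8400 m = S ✓

v_R_max = 21/10 m/s = 2.1000 m/s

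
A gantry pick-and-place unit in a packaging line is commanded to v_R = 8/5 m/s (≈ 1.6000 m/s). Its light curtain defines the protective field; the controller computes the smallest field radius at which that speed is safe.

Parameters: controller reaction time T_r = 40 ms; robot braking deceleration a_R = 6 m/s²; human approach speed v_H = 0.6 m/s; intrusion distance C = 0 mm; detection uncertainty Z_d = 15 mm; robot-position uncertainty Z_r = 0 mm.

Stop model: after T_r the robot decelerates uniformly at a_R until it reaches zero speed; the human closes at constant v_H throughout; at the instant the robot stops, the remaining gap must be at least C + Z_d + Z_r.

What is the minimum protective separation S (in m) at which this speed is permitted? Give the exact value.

S_min = 1429/3000 m = 0.4763 m

braking lasts T_s = (8/5)/6 = 0.2667 s
reaction-phase robot travel = 1.6000·0.0400 = 0.0640 m
braking distance = 1.6000²/(2·6.0000) = 0.2133 m
human over T_r+T_s: 0.6000·(0.0400+0.2667) = 0.1840 m
C+Z_d+Z_r = 0.0000+0.0150+0.0000 = 0.0150 m
S_min ≈ 0.0640+0.2133+0.1840+0.0150  ⇒  S_min = 1429/3000 m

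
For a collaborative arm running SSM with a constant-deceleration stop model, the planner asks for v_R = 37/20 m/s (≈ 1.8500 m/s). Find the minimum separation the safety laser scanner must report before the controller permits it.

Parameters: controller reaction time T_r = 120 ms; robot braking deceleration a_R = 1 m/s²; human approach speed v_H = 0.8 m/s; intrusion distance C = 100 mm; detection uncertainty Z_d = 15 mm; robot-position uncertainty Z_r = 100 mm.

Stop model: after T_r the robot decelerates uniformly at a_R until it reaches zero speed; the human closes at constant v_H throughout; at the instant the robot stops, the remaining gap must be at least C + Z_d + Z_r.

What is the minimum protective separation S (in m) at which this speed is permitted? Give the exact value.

S_min = 14897/4000 m = 3.7243 m

stop time T_s = (37/20)/1 = 1.8500 s
reaction-phase robot travel = 1.8500·0.1200 = 0.2220 m
robot under decel: 1.8500²/(2·1.0000) = 1.7112 m
human over T_r+T_s: 0.8000·(0.1200+1.8500) = 1.5760 m
C+Z_d+Z_r = 0.1000+0.0150+0.1000 = 0.2150 m
S_min ≈ 0.2220+1.7112+1.5760+0.2150  ⇒  S_min = 14897/4000 m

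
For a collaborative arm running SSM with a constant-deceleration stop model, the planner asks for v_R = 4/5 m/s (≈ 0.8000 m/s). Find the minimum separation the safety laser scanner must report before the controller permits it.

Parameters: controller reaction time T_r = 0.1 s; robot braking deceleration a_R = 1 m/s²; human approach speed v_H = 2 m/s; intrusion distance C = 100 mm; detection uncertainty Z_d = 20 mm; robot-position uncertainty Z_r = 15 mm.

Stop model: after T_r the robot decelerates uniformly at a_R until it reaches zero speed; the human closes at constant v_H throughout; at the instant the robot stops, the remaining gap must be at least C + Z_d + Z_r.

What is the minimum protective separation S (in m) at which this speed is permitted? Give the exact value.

braking lasts T_s = (4/5)/1 = 0.8000 s
robot covers v_R·T_r = 0.8000·0.1000 = 0.0800 m before braking
robot under decel: 0.8000²/(2·1.0000) = 0.3200 m
human over T_r+T_s: 2.0000·(0.1000+0.8000) = 1.8000 m
residual clearance needed = 0.1000+0.0200+0.0150 = 0.1350 m
S_min ≈ 0.0800+0.3200+1.8000+0.1350  ⇒  S_min = 467/200 m

S_min = 467/200 m = 2.3350 m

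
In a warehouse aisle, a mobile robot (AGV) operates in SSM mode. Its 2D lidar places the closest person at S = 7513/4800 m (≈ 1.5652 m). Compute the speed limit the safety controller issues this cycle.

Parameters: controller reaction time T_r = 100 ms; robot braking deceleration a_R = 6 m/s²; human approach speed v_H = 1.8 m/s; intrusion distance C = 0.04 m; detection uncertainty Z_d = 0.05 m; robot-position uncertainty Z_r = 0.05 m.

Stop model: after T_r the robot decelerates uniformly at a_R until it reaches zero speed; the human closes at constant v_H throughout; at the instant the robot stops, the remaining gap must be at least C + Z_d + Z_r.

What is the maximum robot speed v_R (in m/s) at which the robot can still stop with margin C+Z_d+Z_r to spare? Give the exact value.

collect terms ⇒ (1/12)·v_R² + (2/5)·v_R + (-5977/4800) = 0
  disc = (2/5)² − 4·(1/12)·(-5977/4800) = 8281/14400 ; √disc = 91/120
  v_R = (−(2/5) + 91/120) / (2·(1/12)) = 43/20 m/s
check:
braking lasts T_s = (43/20)/6 = 0.3583 s
robot covers v_R·T_r = 2.1500·0.1000 = 0.2150 m before braking
braking distance = 2.1500²/(2·6.0000) = 0.3852 m
human over T_r+T_s: 1.8000·(0.1000+0.3583) = 0.8250 m
residual clearance needed = 0.0400+0.0500+0.0500 = 0.1400 m
sum ≈ 0.2150+0.3852+0.8250+0.1400 ≈ 1.5652 m = S ✓

v_R_max = 43/20 m/s = 2.1500 m/s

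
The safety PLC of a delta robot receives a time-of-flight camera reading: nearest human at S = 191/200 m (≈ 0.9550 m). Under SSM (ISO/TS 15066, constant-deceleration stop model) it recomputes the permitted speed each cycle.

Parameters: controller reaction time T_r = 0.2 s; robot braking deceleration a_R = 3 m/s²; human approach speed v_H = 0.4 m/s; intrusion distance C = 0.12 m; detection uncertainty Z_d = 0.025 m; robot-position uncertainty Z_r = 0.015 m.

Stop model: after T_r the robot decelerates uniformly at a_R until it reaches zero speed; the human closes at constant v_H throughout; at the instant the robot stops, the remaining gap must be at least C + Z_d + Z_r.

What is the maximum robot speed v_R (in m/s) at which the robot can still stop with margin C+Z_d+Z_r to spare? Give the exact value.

at the boundary: (1/6)·v² + (1/3)·v + (-143/200) = 0
  disc = (1/3)² − 4·(1/6)·(-143/200) = 529/900 ; √disc = 23/30
  v_R = (−(1/3) + 23/30) / (2·(1/6)) = 13/10 m/s
check:
stop time T_s = (13/10)/3 = 0.4333 s
reaction-phase robot travel = 1.3000·0.2000 = 0.2600 m
robot covers 1.3000·0.4333 − ½·3.0000·0.4333² = 0.2817 m while stopping
human over T_r+T_s: 0.4000·(0.2000+0.4333) = 0.2533 m
residual clearance needed = 0.1200+0.0250+0.0150 = 0.1600 m
sum ≈ 0.2600+0.2817+0.2533+0.1600 ≈ 0.9550 m = S ✓

v_R_max = 13/10 m/s = 1.3000 m/s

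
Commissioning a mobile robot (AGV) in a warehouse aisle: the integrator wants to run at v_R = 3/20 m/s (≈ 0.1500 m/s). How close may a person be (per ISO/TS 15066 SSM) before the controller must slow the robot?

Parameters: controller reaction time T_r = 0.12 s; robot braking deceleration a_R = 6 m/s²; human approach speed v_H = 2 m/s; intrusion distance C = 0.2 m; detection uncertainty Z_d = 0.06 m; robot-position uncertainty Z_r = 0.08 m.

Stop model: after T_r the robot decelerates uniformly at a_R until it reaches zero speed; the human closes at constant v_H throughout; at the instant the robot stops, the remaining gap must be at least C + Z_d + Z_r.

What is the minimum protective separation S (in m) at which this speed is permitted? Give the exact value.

S_min = 5199/8000 m = 0.6499 m

stop time T_s = (3/20)/6 = 0.0250 s
robot covers v_R·T_r = 0.1500·0.1200 = 0.0180 m before braking
robot covers 0.1500·0.0250 − ½·6.0000·0.0250² = 0.0019 m while stopping
human closes 2.0000·0.1450 = 0.2900 m
residual clearance needed = 0.2000+0.0600+0.0800 = 0.3400 m
S_min ≈ 0.0180+0.0019+0.2900+0.3400  ⇒  S_min = 5199/8000 m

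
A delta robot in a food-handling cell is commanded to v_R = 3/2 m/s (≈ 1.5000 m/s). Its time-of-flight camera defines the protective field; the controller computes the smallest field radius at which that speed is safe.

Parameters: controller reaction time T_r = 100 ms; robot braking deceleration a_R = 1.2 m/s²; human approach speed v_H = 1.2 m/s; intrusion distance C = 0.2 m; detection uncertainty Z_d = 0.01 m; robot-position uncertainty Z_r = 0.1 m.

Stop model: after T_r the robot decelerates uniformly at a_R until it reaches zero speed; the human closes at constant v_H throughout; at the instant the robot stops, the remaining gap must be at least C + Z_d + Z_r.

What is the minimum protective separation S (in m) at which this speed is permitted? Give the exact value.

stop time T_s = (3/2)/(6/5) = 1.2500 s
robot in T_r: 1.5000·0.1000 = 0.1500 m
braking distance = 1.5000²/(2·1.2000) = 0.9375 m
human closes 1.2000·1.3500 = 1.6200 m
margins: 0.2000+0.0100+0.1000 = 0.3100 m
S_min ≈ 0.1500+0.9375+1.6200+0.3100  ⇒  S_min = 1207/400 m

S_min = 1207/400 m = 3.0175 m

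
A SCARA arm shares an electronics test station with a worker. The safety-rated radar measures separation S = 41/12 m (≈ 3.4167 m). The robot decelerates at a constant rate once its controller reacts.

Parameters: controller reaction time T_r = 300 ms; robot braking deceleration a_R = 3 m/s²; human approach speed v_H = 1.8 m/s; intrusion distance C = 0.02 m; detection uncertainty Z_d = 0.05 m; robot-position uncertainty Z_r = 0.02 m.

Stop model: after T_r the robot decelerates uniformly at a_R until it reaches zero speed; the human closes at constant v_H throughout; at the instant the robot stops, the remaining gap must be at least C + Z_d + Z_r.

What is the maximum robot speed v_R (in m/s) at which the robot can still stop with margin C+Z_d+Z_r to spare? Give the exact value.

v_R_max = 11/5 m/s = 2.2000 m/s

at the boundary: (1/6)·v² + (9/10)·v + (-209/75) = 0
  disc = (9/10)² − 4·(1/6)·(-209/75) = 2401/900 ; √disc = 49/30
  v_R = (−(9/10) + 49/30) / (2·(1/6)) = 11/5 m/s
check:
stop time T_s = (11/5)/3 = 0.7333 s
robot covers v_R·T_r = 2.2000·0.3000 = 0.6600 m before braking
braking distance = 2.2000²/(2·3.0000) = 0.8067 m
person approaches 1.8000·(0.3000+0.7333) = 1.8600 m
C+Z_d+Z_r = 0.0200+0.0500+0.0200 = 0.0900 m
sum ≈ 0.6600+0.8067+1.8600+0.0900 ≈ 3.4167 m = S ✓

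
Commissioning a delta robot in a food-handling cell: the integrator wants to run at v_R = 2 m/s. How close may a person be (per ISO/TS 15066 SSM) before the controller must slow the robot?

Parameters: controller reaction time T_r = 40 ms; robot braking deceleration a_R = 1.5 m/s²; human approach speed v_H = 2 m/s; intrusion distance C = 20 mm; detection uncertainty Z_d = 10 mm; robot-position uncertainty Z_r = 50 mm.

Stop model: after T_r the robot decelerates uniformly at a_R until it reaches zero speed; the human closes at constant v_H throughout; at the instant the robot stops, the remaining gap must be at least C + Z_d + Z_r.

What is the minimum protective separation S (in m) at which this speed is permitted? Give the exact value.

braking lasts T_s = 2/(3/2) = 1.3333 s
reaction-phase robot travel = 2.0000·0.0400 = 0.0800 m
robot covers 2.0000·1.3333 − ½·1.5000·1.3333² = 1.3333 m while stopping
person approaches 2.0000·(0.0400+1.3333) = 2.7467 m
margins: 0.0200+0.0100+0.0500 = 0.0800 m
S_min ≈ 0.0800+1.3333+2.7467+0.0800  ⇒  S_min = 106/25 m

S_min = 106/25 m = 4.2400 m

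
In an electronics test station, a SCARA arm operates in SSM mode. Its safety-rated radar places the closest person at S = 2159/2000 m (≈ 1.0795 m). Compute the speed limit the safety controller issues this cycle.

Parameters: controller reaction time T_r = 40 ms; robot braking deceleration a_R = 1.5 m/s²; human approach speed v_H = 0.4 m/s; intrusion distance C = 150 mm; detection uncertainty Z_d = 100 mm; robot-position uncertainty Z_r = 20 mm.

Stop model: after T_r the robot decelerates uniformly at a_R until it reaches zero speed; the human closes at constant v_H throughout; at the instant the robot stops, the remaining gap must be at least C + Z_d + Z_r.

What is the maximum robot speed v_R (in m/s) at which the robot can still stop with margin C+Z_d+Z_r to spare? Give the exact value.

v_R_max = 23/20 m/s = 1.1500 m/s

collect terms ⇒ (1/3)·v_R² + (23/75)·v_R + (-1587/2000) = 0
  disc = (23/75)² − 4·(1/3)·(-1587/2000) = 25921/22500 ; √disc = 161/150
  v_R = (−(23/75) + 161/150) / (2·(1/3)) = 23/20 m/s
check:
stop time T_s = (23/20)/(3/2) = 0.7667 s
reaction-phase robot travel = 1.1500·0.0400 = 0.0460 m
robot covers 1.1500·0.7667 − ½·1.5000·0.7667² = 0.4408 m while stopping
human closes 0.4000·0.8067 = 0.3227 m
margins: 0.1500+0.1000+0.0200 = 0.2700 m
sum ≈ 0.0460+0.4408+0.3227+0.2700 ≈ 1.0795 m = S ✓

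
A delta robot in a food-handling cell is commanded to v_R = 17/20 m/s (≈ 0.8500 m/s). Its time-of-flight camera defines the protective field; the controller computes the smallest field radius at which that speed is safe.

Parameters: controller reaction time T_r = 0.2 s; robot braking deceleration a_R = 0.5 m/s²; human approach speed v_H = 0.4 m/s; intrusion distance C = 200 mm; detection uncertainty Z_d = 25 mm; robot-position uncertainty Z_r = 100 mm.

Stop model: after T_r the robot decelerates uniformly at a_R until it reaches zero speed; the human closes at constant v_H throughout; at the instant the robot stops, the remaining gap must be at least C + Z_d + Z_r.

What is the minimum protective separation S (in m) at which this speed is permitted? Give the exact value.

stop time T_s = (17/20)/(1/2) = 1.7000 s
robot covers v_R·T_r = 0.8500·0.2000 = 0.1700 m before braking
braking distance = 0.8500²/(2·0.5000) = 0.7225 m
human over T_r+T_s: 0.4000·(0.2000+1.7000) = 0.7600 m
C+Z_d+Z_r = 0.2000+0.0250+0.1000 = 0.3250 m
S_min ≈ 0.1700+0.7225+0.7600+0.3250  ⇒  S_min = 791/400 m

S_min = 791/400 m = 1.9775 m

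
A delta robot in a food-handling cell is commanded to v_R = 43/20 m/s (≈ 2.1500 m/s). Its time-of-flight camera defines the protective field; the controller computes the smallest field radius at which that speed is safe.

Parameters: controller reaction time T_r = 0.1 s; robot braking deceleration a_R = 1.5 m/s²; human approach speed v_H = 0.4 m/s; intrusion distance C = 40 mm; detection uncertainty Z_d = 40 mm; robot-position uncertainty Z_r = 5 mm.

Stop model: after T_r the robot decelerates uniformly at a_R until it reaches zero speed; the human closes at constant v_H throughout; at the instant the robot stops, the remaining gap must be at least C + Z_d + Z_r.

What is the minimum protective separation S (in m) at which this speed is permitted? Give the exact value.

S_min = 589/240 m = 2.4542 m

stop time T_s = (43/20)/(3/2) = 1.4333 s
robot covers v_R·T_r = 2.1500·0.1000 = 0.2150 m before braking
braking distance = 2.1500²/(2·1.5000) = 1.5408 m
person approaches 0.4000·(0.1000+1.4333) = 0.6133 m
C+Z_d+Z_r = 0.0400+0.0400+0.0050 = 0.0850 m
S_min ≈ 0.2150+1.5408+0.6133+0.0850  ⇒  S_min = 589/240 m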